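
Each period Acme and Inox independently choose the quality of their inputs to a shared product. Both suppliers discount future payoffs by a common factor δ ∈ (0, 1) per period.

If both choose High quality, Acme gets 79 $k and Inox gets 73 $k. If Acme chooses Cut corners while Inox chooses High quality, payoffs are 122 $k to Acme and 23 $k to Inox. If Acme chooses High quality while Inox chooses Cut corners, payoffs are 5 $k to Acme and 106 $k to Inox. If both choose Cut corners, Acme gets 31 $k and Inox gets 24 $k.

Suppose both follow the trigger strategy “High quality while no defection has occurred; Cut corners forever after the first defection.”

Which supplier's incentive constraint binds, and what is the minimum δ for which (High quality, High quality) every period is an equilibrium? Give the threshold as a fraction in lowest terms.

Acme's threshold: (122−79)/(122−31) = 43/91.
Inox's threshold: (106−73)/(106−24) = 33/82.
43/91 > 33/82, so Acme binds and δ* = 43/91.

Acme; δ ≥ 43/91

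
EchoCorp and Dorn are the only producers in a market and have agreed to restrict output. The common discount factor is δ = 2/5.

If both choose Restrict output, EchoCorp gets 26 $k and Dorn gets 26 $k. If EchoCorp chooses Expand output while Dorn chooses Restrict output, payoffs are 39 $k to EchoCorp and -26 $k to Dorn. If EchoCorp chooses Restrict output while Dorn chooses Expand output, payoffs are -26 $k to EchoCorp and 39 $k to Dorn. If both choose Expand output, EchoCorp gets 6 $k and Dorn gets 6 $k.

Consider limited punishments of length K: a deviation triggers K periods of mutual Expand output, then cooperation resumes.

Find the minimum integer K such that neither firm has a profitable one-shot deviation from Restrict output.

5

Need Σ_{k=1}^{K} δ^k ≥ (39−26)/(26−6) = 0.6500 at δ = 2/5.
At K = 4 the sum is 0.6496 < 0.6500; at K = 5 it is 0.6598 ≥ 0.6500.
So the minimum punishment length is K = 5.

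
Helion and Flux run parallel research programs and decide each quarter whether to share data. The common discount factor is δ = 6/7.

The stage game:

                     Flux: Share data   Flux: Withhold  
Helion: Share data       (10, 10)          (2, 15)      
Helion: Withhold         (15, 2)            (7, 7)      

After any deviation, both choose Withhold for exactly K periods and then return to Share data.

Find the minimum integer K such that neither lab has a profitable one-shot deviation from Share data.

No profitable deviation requires (10−7)(δ+…+δ^K) ≥ 15−10, i.e. δ+…+δ^K ≥ 5/3 ≈ 1.6667.
With δ = 6/7, the partial sums are K=1: 0.8571, K=2: 1.5918, K=3: 2.2216.
K = 3 is the first length at which the sum reaches 1.6667.

3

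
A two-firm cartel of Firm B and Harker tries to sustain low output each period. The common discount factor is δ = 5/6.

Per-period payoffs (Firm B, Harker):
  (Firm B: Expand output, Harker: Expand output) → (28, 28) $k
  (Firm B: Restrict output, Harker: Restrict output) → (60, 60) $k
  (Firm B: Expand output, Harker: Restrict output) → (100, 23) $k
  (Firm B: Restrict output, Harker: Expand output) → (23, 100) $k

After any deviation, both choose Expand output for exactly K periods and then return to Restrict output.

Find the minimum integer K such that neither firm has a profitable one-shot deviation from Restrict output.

2

IC: δ(1−δ^K)/(1−δ) ≥ (100−60)/(60−28) = 5/4.
With δ = 5/6: need 1 − δ^K ≥ 5/4·(1−5/6)/(5/6), i.e. δ^K ≤ 0.7500.
Since (5/6)^1 = 0.8333 and (5/6)^2 = 0.6944, the smallest such K is 2.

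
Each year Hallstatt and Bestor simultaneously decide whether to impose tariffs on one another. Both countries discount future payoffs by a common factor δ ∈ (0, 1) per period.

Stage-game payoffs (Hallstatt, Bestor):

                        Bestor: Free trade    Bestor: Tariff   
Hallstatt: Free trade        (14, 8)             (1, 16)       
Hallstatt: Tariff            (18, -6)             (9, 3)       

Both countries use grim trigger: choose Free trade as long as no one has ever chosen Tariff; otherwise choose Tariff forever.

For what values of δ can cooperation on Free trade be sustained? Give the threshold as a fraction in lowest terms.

8/13

For Hallstatt: deviation gain 18−14 = 4, per-period punishment loss 14−9 = 5. IC gives δ ≥ 4/9.
For Bestor: gain 8, loss 5 per period, so δ ≥ 8/13.
The tighter constraint is Bestor's, so cooperation needs δ ≥ 8/13.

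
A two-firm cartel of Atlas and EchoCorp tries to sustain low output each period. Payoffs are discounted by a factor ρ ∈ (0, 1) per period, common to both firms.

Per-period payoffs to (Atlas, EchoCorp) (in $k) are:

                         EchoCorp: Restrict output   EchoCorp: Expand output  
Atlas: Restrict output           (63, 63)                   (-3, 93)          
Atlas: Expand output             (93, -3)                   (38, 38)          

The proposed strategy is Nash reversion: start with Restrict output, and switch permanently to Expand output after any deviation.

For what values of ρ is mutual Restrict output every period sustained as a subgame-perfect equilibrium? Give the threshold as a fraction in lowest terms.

6/11

63/(1−ρ) ≥ 93 + 38ρ/(1−ρ)
63 ≥ 93 − 55ρ
ρ ≥ 30/55 = 6/11.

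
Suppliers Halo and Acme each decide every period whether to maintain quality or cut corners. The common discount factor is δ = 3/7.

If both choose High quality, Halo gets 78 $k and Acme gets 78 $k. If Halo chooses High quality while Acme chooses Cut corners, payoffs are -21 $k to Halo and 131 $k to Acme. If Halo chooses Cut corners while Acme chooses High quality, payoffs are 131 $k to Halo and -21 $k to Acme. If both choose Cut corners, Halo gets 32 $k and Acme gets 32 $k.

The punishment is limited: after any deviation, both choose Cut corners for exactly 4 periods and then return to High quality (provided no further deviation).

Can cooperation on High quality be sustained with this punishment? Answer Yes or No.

A one-shot deviation gives 131 now, then 32 for 4 periods, then back to 78.
Gain from deviating: (131−78) today; loss: (78−32) in each of the next 4 periods.
No-deviation condition: (78−32)(δ+…+δ^4) ≥ 131−78, i.e. δ+…+δ^4 ≥ 53/46.
At δ = 3/7: δ+…+δ^4 = 0.7247 < 1.1522.
So cooperation is not sustainable.

No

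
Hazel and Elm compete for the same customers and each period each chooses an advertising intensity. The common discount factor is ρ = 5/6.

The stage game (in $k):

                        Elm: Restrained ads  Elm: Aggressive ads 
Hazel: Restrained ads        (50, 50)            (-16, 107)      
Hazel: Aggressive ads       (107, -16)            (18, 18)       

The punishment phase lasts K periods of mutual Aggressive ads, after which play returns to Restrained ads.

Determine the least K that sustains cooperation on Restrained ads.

IC: ρ(1−ρ^K)/(1−ρ) ≥ (107−50)/(50−18) = 57/32.
With ρ = 5/6: need 1 − ρ^K ≥ 57/32·(1−5/6)/(5/6), i.e. ρ^K ≤ 0.6438.
Since (5/6)^2 = 0.6944 and (5/6)^3 = 0.5787, the smallest such K is 3.

3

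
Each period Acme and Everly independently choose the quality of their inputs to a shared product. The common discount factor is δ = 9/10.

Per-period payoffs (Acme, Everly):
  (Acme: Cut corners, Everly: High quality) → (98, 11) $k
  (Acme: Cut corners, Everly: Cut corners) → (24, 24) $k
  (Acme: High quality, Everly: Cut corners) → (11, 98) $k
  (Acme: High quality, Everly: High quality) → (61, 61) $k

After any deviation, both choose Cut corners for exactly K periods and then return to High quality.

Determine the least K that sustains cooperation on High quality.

2

No profitable deviation requires (61−24)(δ+…+δ^K) ≥ 98−61, i.e. δ+…+δ^K ≥ 1 ≈ 1.0000.
With δ = 9/10, the partial sums are K=1: 0.9000, K=2: 1.7100.
K = 2 is the first length at which the sum reaches 1.0000.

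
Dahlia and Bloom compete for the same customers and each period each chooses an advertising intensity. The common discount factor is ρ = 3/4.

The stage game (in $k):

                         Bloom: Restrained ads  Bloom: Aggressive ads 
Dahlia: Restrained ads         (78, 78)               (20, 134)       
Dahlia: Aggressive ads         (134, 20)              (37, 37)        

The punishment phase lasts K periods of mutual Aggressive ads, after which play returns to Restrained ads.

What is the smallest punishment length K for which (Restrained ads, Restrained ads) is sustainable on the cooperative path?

3

Need Σ_{k=1}^{K} ρ^k ≥ (134−78)/(78−37) = 1.3659 at ρ = 3/4.
At K = 2 the sum is 1.3125 < 1.3659; at K = 3 it is 1.7344 ≥ 1.3659.
So the minimum punishment length is K = 3.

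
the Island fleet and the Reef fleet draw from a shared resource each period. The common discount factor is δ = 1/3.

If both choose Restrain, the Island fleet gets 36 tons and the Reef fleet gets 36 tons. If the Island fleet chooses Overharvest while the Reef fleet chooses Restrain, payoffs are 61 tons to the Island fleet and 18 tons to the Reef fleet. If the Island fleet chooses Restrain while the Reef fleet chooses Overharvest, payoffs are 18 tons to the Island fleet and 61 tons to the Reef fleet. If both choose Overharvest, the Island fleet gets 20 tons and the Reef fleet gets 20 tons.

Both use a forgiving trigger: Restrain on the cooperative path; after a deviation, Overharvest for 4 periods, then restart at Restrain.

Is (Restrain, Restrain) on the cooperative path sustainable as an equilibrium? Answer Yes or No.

No

A one-shot deviation gives 61 now, then 20 for 4 periods, then back to 36.
Gain from deviating: (61−36) today; loss: (36−20) in each of the next 4 periods.
No-deviation condition: (36−20)(δ+…+δ^4) ≥ 61−36, i.e. δ+…+δ^4 ≥ 25/16.
At δ = 1/3: δ+…+δ^4 = 0.4938 < 1.5625.
So cooperation is not sustainable.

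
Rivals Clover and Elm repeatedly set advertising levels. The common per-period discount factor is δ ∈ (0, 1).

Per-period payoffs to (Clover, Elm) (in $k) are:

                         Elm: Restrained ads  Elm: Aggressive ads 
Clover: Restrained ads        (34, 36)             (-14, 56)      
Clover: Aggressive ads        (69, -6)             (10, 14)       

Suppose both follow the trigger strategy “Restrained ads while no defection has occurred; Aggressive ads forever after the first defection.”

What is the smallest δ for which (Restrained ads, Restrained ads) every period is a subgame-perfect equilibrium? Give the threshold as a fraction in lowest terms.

Clover: cooperation gives 34 each period; deviation gives 69 once then 10 forever.
  34/(1−δ) ≥ 69 + 10δ/(1−δ) ⇒ δ ≥ 35/59.
Elm: cooperation gives 36 each period; deviation gives 56 once then 14 forever.
  δ ≥ 20/42 = 10/21.
Both must hold, so the binding constraint is Clover's: δ ≥ 35/59.

35/59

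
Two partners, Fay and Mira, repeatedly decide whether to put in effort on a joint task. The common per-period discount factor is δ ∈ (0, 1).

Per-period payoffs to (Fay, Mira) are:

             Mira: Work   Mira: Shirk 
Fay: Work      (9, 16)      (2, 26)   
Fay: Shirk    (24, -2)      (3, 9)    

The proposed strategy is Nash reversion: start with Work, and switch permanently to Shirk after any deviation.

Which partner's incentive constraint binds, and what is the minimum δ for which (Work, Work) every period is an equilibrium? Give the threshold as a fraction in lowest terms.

Fay's threshold: (24−9)/(24−3) = 5/7.
Mira's threshold: (26−16)/(26−9) = 10/17.
5/7 > 10/17, so Fay binds and δ* = 5/7.

Fay; δ ≥ 5/7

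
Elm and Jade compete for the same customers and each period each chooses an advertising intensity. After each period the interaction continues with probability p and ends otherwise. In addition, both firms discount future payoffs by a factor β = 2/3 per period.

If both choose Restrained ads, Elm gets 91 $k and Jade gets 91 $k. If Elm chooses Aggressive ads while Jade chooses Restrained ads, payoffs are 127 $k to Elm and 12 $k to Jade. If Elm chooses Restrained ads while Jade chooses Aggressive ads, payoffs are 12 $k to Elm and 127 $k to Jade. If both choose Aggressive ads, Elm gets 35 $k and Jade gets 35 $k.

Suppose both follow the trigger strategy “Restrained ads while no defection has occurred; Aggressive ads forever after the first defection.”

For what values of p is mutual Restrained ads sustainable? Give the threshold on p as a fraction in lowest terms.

27/46

Expected continuation weight on next period's payoff is β·p = 2/3·p, which plays the role of the discount factor.
Cooperation requires 2/3·p ≥ (127−91)/(127−35) = 9/23, hence p ≥ 27/46.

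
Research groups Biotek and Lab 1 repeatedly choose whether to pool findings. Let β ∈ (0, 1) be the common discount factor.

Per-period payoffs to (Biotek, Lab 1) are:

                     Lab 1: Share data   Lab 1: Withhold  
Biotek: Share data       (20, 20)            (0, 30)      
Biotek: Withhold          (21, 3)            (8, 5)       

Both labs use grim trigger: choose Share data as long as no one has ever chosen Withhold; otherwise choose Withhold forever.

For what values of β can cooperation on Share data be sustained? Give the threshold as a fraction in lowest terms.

Biotek: cooperation gives 20 each period; deviation gives 21 once then 8 forever.
  20/(1−β) ≥ 21 + 8β/(1−β) ⇒ β ≥ 1/13.
Lab 1: cooperation gives 20 each period; deviation gives 30 once then 5 forever.
  β ≥ 10/25 = 2/5.
Both must hold, so the binding constraint is Lab 1's: β ≥ 2/5.

2/5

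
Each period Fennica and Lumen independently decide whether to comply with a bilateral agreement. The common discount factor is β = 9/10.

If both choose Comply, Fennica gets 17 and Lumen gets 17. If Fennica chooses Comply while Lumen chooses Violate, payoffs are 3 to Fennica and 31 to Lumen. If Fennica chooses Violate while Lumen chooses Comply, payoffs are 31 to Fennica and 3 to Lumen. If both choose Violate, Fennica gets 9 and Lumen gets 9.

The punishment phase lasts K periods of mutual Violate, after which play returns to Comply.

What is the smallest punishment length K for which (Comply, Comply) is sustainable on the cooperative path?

3

No profitable deviation requires (17−9)(β+…+β^K) ≥ 31−17, i.e. β+…+β^K ≥ 7/4 ≈ 1.7500.
With β = 9/10, the partial sums are K=1: 0.9000, K=2: 1.7100, K=3: 2.4390.
K = 3 is the first length at which the sum reaches 1.7500.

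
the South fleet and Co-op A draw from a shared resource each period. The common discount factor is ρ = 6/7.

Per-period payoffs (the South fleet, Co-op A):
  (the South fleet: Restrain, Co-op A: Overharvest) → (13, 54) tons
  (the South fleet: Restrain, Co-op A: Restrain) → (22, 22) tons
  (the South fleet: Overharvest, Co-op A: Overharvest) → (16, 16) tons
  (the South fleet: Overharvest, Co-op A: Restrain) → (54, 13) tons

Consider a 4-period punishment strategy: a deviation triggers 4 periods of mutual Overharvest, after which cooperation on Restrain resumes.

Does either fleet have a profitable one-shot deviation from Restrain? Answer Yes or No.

Yes

IC: ρ+…+ρ^4 ≥ (54−22)/(22−16) = 16/3.
At ρ = 6/7: partial sum = 2.7613 < 5.3333. Cooperation not sustainable.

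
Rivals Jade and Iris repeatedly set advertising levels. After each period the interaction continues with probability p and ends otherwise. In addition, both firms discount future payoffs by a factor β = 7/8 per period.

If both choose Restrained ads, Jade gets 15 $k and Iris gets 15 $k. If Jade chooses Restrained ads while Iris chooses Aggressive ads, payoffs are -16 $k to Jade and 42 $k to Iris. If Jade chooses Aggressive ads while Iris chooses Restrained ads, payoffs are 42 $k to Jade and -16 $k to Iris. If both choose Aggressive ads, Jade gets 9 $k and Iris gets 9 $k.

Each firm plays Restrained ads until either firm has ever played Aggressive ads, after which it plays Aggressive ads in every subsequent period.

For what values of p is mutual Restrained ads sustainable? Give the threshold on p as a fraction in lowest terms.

Expected continuation weight on next period's payoff is β·p = 7/8·p, which plays the role of the discount factor.
Cooperation requires 7/8·p ≥ (42−15)/(42−9) = 9/11, hence p ≥ 72/77.

72/77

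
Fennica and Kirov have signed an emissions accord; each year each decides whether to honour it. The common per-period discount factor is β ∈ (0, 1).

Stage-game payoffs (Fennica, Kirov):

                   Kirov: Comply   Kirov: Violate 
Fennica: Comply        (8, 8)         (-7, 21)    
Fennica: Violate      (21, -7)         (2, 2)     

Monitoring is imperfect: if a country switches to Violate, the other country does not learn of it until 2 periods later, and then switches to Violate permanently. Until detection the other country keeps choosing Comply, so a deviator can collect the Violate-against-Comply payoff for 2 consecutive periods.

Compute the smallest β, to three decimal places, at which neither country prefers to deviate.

0.827

A deviator earns 21 for 2 periods, then 2 forever; cooperating earns 8 forever. Multiplying the IC by (1−β):
8 ≥ 21(1−β^2) + 2β^2, so 19·β^2 ≥ 13 and β^2 ≥ 13/19.
β ≥ (13/19)^(1/2) ≈ 0.827.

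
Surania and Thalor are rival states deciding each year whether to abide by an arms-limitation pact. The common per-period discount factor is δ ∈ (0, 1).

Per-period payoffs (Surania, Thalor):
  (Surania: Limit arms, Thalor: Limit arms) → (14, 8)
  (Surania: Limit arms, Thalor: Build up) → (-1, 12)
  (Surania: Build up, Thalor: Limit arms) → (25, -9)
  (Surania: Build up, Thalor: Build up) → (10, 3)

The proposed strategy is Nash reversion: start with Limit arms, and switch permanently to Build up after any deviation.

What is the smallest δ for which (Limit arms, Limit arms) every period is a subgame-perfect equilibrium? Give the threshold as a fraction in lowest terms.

11/15

For Surania: deviation gain 25−14 = 11, per-period punishment loss 14−10 = 4. IC gives δ ≥ 11/15.
For Thalor: gain 4, loss 5 per period, so δ ≥ 4/9.
The tighter constraint is Surania's, so cooperation needs δ ≥ 11/15.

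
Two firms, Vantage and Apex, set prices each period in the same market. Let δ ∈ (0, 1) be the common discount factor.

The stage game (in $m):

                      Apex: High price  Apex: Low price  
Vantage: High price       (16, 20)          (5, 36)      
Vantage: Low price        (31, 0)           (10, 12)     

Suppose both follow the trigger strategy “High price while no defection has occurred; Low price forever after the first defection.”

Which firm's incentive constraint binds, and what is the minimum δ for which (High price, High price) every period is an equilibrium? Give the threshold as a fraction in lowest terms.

For Vantage: deviation gain 31−16 = 15, per-period punishment loss 16−10 = 6. IC gives δ ≥ 15/21 = 5/7.
For Apex: gain 16, loss 8 per period, so δ ≥ 16/24 = 2/3.
The tighter constraint is Vantage's, so cooperation needs δ ≥ 5/7.

Vantage; δ ≥ 5/7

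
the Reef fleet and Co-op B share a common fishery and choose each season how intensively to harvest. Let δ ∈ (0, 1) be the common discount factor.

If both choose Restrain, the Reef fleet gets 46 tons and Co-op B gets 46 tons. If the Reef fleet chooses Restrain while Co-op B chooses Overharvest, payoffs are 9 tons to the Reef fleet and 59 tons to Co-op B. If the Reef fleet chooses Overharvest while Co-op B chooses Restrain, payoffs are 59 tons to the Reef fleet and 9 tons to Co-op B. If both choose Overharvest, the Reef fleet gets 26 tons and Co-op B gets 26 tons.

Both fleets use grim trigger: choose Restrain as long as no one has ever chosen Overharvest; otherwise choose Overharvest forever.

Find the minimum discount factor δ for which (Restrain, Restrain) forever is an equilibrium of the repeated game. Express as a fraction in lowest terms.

Under grim trigger the critical discount factor is (T−C)/(T−P) with T = 59, C = 46, P = 26.
δ* = (59−46)/(59−26) = 13/33.

13/33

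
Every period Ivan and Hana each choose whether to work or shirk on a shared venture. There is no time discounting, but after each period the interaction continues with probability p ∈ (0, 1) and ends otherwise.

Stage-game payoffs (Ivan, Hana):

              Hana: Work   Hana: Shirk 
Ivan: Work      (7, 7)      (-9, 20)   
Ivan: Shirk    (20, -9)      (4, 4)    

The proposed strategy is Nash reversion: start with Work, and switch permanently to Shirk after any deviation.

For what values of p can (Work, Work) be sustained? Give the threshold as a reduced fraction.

13/16

Expected cooperation value is 7 + p·7 + p²·7 + … = 7/(1−p); deviation gives 20 + p·4/(1−p).
7 ≥ 20(1−p) + 4p ⇒ 16p ≥ 13 ⇒ p ≥ 13/16.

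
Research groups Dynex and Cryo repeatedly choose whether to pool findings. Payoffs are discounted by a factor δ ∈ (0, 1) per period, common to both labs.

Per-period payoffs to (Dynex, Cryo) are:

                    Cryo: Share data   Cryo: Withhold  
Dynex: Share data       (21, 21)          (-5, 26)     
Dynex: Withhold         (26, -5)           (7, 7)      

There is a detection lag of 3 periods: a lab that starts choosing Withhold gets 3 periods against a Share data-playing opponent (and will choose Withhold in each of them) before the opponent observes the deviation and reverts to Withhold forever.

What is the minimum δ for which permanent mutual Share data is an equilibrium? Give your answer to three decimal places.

Deviating for the 3 undetected periods gains 26−21 = 5 per period over cooperation, then loses 21−7 = 14 per period forever once punishment starts.
Gain: 5(1 + δ + … + δ^2); loss: 14·δ^3/(1−δ).
No profitable deviation ⇔ 5(1−δ^3) ≤ 14·δ^3, i.e. δ^3 ≥ 5/(5+14) = 5/19.
Hence δ ≥ (5/19)^(1/3) ≈ 0.641.

0.641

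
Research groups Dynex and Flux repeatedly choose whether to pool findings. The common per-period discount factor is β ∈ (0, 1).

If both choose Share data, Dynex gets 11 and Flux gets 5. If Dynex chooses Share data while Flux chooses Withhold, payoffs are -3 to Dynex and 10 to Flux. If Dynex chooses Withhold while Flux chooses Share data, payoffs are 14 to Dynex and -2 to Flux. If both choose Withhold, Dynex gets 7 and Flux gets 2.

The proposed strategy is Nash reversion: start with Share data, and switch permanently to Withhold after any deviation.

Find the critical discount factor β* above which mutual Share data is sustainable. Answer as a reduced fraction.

5/8

Dynex's threshold: (14−11)/(14−7) = 3/7.
Flux's threshold: (10−5)/(10−2) = 5/8.
3/7 < 5/8, so Flux binds and β* = 5/8.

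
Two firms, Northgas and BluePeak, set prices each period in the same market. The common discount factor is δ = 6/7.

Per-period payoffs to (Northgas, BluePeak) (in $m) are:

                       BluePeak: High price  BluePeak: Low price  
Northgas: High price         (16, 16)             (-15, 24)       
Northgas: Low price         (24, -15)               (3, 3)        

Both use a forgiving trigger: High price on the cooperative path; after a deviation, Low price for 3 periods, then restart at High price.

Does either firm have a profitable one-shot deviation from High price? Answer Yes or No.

Comparing payoff streams over the 4 periods until play realigns: cooperate → 16(1+δ+…+δ^3); deviate → 24 + 3(δ+…+δ^3).
Cooperation is sustained iff (16−3)(δ+…+δ^3) ≥ 24−16.
δ+…+δ^3 = 6/7·(1−(6/7)^3)/(1−6/7) = 2.2216, and (24−16)/(16−3) = 0.6154.
2.2216 ≥ 0.6154, so cooperation is sustainable.

No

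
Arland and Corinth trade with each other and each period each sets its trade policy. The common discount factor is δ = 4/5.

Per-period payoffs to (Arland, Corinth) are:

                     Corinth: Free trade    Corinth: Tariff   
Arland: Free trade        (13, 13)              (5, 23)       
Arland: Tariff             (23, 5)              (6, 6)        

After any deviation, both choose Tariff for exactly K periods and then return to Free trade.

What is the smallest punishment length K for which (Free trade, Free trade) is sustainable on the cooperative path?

2

Need Σ_{k=1}^{K} δ^k ≥ (23−13)/(13−6) = 1.4286 at δ = 4/5.
At K = 1 the sum is 0.8000 < 1.4286; at K = 2 it is 1.4400 ≥ 1.4286.
So the minimum punishment length is K = 2.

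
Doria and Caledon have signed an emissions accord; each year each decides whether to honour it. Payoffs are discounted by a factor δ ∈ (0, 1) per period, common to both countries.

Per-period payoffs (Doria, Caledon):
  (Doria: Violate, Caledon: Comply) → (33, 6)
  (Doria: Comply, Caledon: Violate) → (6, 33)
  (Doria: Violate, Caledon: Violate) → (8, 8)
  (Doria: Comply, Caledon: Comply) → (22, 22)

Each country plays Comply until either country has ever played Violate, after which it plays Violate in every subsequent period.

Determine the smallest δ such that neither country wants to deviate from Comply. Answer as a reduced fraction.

11/25

One-period gain from deviating is 33 − 22 = 11. The loss is 22 − 8 = 14 in every subsequent period, with present value 14·δ/(1−δ).
Deviation is unprofitable when 14·δ/(1−δ) ≥ 11, i.e. δ/(1−δ) ≥ 11/14.
Equivalently δ ≥ 11/(11+14) = 11/25.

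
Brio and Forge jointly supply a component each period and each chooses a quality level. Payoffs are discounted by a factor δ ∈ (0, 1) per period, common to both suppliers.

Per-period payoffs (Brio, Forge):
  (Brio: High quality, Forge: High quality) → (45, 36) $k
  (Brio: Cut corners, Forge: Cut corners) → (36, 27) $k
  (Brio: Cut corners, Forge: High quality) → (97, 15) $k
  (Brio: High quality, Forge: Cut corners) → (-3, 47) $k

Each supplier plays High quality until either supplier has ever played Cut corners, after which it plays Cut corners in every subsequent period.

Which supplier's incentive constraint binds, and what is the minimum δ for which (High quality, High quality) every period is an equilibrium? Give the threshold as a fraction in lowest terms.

Brio; δ ≥ 52/61

Brio: cooperation gives 45 each period; deviation gives 97 once then 36 forever.
  45/(1−δ) ≥ 97 + 36δ/(1−δ) ⇒ δ ≥ 52/61.
Forge: cooperation gives 36 each period; deviation gives 47 once then 27 forever.
  δ ≥ 11/20.
Both must hold, so the binding constraint is Brio's: δ ≥ 52/61.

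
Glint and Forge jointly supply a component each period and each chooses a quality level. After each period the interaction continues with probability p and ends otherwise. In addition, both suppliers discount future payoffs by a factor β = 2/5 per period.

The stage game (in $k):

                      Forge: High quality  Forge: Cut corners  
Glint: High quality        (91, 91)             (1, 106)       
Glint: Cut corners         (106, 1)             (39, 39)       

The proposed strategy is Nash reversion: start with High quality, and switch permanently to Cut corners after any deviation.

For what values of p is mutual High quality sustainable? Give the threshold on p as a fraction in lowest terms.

75/134

With continuation probability p and discount β, the effective per-period discount factor is βp.
Grim-trigger IC: βp ≥ (106−91)/(106−39) = 15/67.
So p ≥ (15/67)/(2/5) = 75/134.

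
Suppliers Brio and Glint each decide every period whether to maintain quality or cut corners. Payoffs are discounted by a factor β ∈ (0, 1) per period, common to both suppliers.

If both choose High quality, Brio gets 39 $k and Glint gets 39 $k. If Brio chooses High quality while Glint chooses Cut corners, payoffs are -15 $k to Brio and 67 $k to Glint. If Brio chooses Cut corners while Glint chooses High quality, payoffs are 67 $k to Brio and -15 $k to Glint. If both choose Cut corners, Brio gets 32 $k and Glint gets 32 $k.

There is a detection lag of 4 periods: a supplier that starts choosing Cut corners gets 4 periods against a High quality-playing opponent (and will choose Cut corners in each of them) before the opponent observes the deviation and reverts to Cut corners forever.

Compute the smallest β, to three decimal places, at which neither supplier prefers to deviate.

Deviating for the 4 undetected periods gains 67−39 = 28 per period over cooperation, then loses 39−32 = 7 per period forever once punishment starts.
Gain: 28(1 + β + … + β^3); loss: 7·β^4/(1−β).
No profitable deviation ⇔ 28(1−β^4) ≤ 7·β^4, i.e. β^4 ≥ 28/(28+7) = 4/5.
Hence β ≥ (4/5)^(1/4) ≈ 0.946.

0.946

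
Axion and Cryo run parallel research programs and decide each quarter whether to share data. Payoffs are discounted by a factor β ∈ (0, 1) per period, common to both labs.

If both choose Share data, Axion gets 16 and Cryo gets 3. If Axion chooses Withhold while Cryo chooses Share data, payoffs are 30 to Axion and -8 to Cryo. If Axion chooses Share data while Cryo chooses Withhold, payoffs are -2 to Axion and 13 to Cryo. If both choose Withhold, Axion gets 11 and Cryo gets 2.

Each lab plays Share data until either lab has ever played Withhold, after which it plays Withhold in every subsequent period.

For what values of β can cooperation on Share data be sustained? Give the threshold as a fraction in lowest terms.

Axion: cooperation gives 16 each period; deviation gives 30 once then 11 forever.
  16/(1−β) ≥ 30 + 11β/(1−β) ⇒ β ≥ 14/19.
Cryo: cooperation gives 3 each period; deviation gives 13 once then 2 forever.
  β ≥ 10/11.
Both must hold, so the binding constraint is Cryo's: β ≥ 10/11.

10/11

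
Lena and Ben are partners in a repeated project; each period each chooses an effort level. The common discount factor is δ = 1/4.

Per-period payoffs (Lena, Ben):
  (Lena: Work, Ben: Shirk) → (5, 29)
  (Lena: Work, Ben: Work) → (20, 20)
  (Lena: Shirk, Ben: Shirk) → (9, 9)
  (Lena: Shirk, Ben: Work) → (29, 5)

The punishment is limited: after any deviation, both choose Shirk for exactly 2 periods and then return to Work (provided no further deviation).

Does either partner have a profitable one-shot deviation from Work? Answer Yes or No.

Comparing payoff streams over the 3 periods until play realigns: cooperate → 20(1+δ+…+δ^2); deviate → 29 + 9(δ+…+δ^2).
Cooperation is sustained iff (20−9)(δ+…+δ^2) ≥ 29−20.
δ+…+δ^2 = 1/4·(1−(1/4)^2)/(1−1/4) = 0.3125, and (29−20)/(20−9) = 0.8182.
0.3125 < 0.8182, so cooperation is not sustainable.

Yes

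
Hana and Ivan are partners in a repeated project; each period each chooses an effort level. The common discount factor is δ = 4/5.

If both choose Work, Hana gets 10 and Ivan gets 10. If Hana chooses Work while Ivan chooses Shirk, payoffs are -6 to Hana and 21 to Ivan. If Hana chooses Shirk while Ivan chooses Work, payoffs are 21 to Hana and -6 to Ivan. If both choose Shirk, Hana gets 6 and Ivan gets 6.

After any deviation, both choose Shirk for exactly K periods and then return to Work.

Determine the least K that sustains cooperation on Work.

No profitable deviation requires (10−6)(δ+…+δ^K) ≥ 21−10, i.e. δ+…+δ^K ≥ 11/4 ≈ 2.7500.
With δ = 4/5, the partial sums are K=1: 0.8000, K=2: 1.4400, K=3: 1.9520, K=4: 2.3616, K=5: 2.6893, K=6: 2.9514.
K = 6 is the first length at which the sum reaches 2.7500.

6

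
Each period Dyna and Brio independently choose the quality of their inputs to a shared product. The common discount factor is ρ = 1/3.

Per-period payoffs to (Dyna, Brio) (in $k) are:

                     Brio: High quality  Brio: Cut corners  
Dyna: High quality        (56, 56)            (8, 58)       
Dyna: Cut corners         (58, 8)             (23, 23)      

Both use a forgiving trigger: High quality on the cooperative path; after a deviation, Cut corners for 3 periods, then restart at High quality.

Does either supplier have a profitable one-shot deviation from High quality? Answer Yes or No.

Comparing payoff streams over the 4 periods until play realigns: cooperate → 56(1+ρ+…+ρ^3); deviate → 58 + 23(ρ+…+ρ^3).
Cooperation is sustained iff (56−23)(ρ+…+ρ^3) ≥ 58−56.
ρ+…+ρ^3 = 1/3·(1−(1/3)^3)/(1−1/3) = 0.4815, and (58−56)/(56−23) = 0.0606.
0.4815 ≥ 0.0606, so cooperation is sustainable.

No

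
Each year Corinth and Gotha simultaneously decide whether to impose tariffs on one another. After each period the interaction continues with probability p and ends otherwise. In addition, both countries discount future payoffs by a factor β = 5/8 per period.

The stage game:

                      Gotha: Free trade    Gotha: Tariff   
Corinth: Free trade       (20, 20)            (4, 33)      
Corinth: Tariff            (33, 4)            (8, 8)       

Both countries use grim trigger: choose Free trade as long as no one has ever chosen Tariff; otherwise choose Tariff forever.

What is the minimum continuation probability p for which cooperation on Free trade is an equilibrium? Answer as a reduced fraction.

104/125

With continuation probability p and discount β, the effective per-period discount factor is βp.
Grim-trigger IC: βp ≥ (33−20)/(33−8) = 13/25.
So p ≥ (13/25)/(5/8) = 104/125.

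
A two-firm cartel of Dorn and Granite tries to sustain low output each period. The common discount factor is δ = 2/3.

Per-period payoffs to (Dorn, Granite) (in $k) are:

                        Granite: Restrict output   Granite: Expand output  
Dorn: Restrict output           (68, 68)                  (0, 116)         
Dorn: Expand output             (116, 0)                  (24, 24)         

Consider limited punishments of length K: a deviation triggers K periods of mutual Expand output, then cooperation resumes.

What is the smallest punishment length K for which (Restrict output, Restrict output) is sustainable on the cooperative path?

2

IC: δ(1−δ^K)/(1−δ) ≥ (116−68)/(68−24) = 12/11.
With δ = 2/3: need 1 − δ^K ≥ 12/11·(1−2/3)/(2/3), i.e. δ^K ≤ 0.4545.
Since (2/3)^1 = 0.6667 and (2/3)^2 = 0.4444, the smallest such K is 2.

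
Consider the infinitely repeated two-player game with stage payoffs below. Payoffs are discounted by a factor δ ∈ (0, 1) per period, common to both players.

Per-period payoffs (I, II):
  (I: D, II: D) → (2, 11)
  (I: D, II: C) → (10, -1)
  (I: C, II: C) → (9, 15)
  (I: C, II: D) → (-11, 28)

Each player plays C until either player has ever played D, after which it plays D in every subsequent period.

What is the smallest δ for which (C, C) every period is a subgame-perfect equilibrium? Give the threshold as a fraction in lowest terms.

13/17

For I: deviation gain 10−9 = 1, per-period punishment loss 9−2 = 7. IC gives δ ≥ 1/8.
For II: gain 13, loss 4 per period, so δ ≥ 13/17.
The tighter constraint is II's, so cooperation needs δ ≥ 13/17.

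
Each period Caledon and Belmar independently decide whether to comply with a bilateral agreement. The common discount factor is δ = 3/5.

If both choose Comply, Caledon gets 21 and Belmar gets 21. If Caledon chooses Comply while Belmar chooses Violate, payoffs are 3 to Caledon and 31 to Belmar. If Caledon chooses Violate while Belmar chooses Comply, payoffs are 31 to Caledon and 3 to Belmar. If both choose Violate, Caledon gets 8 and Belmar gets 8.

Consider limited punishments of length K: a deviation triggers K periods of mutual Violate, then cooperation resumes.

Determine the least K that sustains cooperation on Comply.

2

IC: δ(1−δ^K)/(1−δ) ≥ (31−21)/(21−8) = 10/13.
With δ = 3/5: need 1 − δ^K ≥ 10/13·(1−3/5)/(3/5), i.e. δ^K ≤ 0.4872.
Since (3/5)^1 = 0.6000 and (3/5)^2 = 0.3600, the smallest such K is 2.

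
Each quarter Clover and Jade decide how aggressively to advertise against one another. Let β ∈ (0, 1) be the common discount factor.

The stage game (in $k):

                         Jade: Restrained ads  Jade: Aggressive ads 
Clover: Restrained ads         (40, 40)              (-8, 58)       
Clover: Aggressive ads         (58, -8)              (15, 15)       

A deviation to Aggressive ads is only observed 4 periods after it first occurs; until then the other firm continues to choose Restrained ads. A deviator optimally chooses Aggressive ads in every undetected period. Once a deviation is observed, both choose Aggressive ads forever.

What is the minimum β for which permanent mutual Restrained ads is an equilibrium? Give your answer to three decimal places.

0.804

Deviating for the 4 undetected periods gains 58−40 = 18 per period over cooperation, then loses 40−15 = 25 per period forever once punishment starts.
Gain: 18(1 + β + … + β^3); loss: 25·β^4/(1−β).
No profitable deviation ⇔ 18(1−β^4) ≤ 25·β^4, i.e. β^4 ≥ 18/(18+25) = 18/43.
Hence β ≥ (18/43)^(1/4) ≈ 0.804.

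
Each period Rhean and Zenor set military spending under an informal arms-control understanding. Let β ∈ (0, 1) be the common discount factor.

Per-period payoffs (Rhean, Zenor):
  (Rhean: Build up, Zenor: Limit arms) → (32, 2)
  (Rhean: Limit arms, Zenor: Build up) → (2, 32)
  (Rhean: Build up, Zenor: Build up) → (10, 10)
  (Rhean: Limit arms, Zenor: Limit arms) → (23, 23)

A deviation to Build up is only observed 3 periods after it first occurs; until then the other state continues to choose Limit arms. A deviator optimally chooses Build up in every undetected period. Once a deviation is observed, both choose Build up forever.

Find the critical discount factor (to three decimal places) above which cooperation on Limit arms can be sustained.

The best deviation is to choose Build up for all 3 undetected periods, earning 32 each, then 10 forever once detected.
Deviation value: 32(1−β^3)/(1−β) + 10β^3/(1−β); cooperation value: 23/(1−β).
IC: 23 ≥ 32(1−β^3) + 10β^3 = 32 − 22β^3.
So β^3 ≥ 9/22, giving β ≥ (9/22)^(1/3) ≈ 0.742.

0.742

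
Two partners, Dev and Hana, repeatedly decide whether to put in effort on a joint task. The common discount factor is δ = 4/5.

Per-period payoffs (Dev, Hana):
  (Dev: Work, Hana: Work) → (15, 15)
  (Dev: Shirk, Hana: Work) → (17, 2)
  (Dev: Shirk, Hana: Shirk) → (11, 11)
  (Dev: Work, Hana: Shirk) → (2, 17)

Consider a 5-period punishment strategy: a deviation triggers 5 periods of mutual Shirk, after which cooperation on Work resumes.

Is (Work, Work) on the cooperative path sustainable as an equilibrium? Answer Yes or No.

IC: δ+…+δ^5 ≥ (17−15)/(15−11) = 1/2.
At δ = 4/5: partial sum = 2.6893 ≥ 0.5000. Cooperation sustainable.

Yes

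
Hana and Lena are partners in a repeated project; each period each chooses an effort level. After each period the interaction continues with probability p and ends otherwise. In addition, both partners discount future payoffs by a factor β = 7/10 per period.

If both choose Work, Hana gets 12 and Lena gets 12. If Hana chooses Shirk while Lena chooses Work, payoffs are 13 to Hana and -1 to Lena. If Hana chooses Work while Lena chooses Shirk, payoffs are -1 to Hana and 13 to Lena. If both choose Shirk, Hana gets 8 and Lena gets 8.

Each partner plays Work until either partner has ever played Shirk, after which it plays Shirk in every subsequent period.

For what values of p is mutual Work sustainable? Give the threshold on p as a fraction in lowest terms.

Expected continuation weight on next period's payoff is β·p = 7/10·p, which plays the role of the discount factor.
Cooperation requires 7/10·p ≥ (13−12)/(13−8) = 1/5, hence p ≥ 2/7.

2/7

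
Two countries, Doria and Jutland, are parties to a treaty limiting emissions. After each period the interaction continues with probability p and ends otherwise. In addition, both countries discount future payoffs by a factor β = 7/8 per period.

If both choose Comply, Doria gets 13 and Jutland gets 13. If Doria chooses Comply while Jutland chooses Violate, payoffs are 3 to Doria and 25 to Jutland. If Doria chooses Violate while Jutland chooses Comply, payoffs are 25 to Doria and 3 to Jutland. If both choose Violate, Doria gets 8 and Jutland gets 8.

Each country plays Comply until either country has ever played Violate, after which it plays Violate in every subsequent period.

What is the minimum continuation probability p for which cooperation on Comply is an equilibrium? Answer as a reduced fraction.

96/119

With continuation probability p and discount β, the effective per-period discount factor is βp.
Grim-trigger IC: βp ≥ (25−13)/(25−8) = 12/17.
So p ≥ (12/17)/(7/8) = 96/119.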